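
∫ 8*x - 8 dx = 4*x^2 - 8*x + C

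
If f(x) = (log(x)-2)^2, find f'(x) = (2*log(x) - 4)/x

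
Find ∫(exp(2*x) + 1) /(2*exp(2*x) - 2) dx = log(2*sinh(x))/2 + C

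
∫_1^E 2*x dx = -1 + exp(2)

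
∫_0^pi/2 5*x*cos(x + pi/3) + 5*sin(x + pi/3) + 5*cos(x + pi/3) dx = -5*sqrt(3)/2 + 5/2 + 5*pi/4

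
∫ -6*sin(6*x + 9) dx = cos(6*x + 9) + C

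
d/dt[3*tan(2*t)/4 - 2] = 3/(2*cos(2*t)^2)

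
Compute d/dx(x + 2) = 1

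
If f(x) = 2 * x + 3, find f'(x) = 2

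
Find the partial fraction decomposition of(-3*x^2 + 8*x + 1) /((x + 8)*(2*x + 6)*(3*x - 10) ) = -3/(76*(3*x - 10)) - 3/(4*(x + 8)) + 5/(19*(x + 3))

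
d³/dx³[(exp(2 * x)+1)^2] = 64*exp(4*x) + 16*exp(2*x)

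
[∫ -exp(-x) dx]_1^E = -exp(-1) + exp(-E)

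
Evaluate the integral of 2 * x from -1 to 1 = 0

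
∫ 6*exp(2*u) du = 3*exp(2*u) + C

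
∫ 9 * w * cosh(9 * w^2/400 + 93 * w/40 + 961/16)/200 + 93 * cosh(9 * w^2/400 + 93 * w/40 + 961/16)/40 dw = sinh((3*w + 155)^2/400) + C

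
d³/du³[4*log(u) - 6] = 8/u^3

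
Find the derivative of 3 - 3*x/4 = -3/4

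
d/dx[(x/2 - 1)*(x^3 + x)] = 2*x^3 - 3*x^2 + x - 1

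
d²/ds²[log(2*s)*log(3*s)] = (-2*log(s) - log(3) - log(2) + 2)/s^2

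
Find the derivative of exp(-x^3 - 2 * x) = (-3*x^2 - 2)*exp(-x^3 - 2*x)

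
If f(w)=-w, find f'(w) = -1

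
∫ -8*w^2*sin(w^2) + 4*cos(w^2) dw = 4*w*cos(w^2) + C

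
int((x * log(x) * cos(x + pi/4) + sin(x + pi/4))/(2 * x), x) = log(x)*sin(x + pi/4)/2 + C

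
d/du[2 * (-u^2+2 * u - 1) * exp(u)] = -2*u^2*exp(u) + 2*exp(u)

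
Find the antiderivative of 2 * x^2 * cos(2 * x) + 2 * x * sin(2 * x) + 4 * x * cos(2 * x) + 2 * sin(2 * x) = x*(x + 2)*sin(2*x) + C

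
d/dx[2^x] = 2^x*log(2)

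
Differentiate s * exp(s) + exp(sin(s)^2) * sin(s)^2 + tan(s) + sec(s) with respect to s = s*exp(s) + exp(s) + exp(1/2 - cos(2*s)/2)*sin(2*s) + 2*exp(sin(s)^2)*sin(s)^3*cos(s) + tan(s)^2 + tan(s)*sec(s) + 1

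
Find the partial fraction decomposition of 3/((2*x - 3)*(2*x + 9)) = -1/(4*(2*x + 9)) + 1/(4*(2*x - 3))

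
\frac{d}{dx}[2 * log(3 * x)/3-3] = 2/(3*x)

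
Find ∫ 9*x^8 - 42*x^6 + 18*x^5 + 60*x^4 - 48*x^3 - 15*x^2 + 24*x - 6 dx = x^9 - 6*x^7 + 3*x^6 + 12*x^5 - 12*x^4 - 5*x^3 + 12*x^2 - 6*x + C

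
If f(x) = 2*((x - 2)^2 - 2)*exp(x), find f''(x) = 2*x^2*exp(x) - 8*exp(x)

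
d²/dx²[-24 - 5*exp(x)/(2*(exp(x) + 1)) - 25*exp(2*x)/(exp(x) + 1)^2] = (105*exp(3*x) - 200*exp(2*x) - 5*exp(x))/(2*exp(4*x) + 8*exp(3*x) + 12*exp(2*x) + 8*exp(x) + 2)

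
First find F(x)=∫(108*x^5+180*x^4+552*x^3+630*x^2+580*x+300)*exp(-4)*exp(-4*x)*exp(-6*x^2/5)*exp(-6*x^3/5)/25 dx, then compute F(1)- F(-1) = -52*exp(-52/5)/5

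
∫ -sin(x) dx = cos(x) + C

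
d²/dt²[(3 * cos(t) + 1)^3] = -243*cos(t)^3 - 108*cos(t)^2 + 153*cos(t) + 54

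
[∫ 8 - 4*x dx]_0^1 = 6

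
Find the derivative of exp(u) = exp(u)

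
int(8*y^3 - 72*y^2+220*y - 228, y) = 2*y^4 - 24*y^3 + 110*y^2 - 228*y + C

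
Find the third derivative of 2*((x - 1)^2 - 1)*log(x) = (4*x + 4)/x^2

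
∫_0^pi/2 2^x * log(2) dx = -1 + 2^(pi/2)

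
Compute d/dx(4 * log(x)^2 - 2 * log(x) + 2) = (8*log(x) - 2)/x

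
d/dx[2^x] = 2^x*log(2)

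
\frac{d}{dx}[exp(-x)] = -exp(-x)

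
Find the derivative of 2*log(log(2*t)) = 2/(t*log(t) + t*log(2))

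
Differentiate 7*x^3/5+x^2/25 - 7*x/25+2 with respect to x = 21*x^2/5 + 2*x/25 - 7/25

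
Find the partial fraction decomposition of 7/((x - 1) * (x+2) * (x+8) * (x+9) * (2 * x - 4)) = 1/(220*(x + 9)) - 7/(1080*(x + 8)) + 1/(144*(x + 2)) - 7/(540*(x - 1)) + 7/(880*(x - 2))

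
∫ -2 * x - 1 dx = -x^2 - x + C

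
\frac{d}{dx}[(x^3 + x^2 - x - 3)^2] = 6*x^5 + 10*x^4 - 4*x^3 - 24*x^2 - 10*x + 6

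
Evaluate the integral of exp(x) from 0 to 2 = -1 + exp(2)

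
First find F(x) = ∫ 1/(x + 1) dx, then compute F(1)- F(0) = log(2)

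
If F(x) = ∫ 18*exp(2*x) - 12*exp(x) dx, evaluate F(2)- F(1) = -(-2 + 3*E)^2 + (-2 + 3*exp(2))^2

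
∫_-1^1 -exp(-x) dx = -E + exp(-1)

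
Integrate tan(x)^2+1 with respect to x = tan(x) + C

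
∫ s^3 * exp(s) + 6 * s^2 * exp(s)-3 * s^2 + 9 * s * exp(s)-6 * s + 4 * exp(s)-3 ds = (s + 1)^3*(exp(s) - 1) + C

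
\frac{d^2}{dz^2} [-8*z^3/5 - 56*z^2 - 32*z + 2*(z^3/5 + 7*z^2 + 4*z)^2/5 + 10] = 12*z^4/25 + 112*z^3/5 + 6072*z^2/25 + 624*z/5 - 496/5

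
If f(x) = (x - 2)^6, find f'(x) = 6*x^5 - 60*x^4 + 240*x^3 - 480*x^2 + 480*x - 192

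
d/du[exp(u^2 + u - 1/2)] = 2*u*exp(u^2 + u - 1/2) + exp(u^2 + u - 1/2)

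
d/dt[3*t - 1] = 3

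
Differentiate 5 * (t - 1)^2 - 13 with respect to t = 10*t - 10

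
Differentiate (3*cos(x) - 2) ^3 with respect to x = 9*(9*sin(x)^2 + 12*cos(x) - 13)*sin(x)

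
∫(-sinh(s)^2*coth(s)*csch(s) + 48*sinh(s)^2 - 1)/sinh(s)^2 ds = 48*s + coth(s) + csch(s) + C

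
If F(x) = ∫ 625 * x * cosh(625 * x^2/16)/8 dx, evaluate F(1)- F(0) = sinh(625/16)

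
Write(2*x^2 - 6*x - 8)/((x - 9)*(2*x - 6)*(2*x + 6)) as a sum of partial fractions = 7/(72*(x + 3)) + 1/(18*(x - 3)) + 25/(72*(x - 9))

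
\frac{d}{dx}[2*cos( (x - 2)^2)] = 4*(2 - x)*sin(x^2 - 4*x + 4)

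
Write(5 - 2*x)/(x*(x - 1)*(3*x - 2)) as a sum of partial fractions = -33/(2*(3*x - 2)) + 3/(x - 1) + 5/(2*x)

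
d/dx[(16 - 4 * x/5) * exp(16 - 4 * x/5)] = (16*x - 340)*exp(16 - 4*x/5)/25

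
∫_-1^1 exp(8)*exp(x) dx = -exp(7) + exp(9)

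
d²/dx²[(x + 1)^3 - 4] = 6*x + 6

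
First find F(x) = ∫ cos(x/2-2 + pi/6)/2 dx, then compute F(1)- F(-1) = cos(pi/3 + 3/2) - cos(pi/3 + 5/2)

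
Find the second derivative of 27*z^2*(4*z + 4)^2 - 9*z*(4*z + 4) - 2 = 5184*z^2 + 5184*z + 792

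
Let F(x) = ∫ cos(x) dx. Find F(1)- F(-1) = 2*sin(1)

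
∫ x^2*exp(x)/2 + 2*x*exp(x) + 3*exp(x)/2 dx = (x + 1)^2*exp(x)/2 + C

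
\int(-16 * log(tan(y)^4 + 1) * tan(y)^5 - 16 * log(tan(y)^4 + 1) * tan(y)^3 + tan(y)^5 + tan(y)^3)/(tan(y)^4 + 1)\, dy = (1 - 8*log(tan(y)^4 + 1))*log(tan(y)^4 + 1)/4 + C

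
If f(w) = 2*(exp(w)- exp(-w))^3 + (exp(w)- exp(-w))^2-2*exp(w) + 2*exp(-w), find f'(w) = (6*exp(6*w) + 2*exp(5*w) - 8*exp(4*w) - 8*exp(2*w) - 2*exp(w) + 6)*exp(-3*w)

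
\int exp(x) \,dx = exp(x) + C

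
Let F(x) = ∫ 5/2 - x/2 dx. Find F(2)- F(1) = 7/4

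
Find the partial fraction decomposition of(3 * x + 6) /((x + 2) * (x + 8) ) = 3/(x + 8)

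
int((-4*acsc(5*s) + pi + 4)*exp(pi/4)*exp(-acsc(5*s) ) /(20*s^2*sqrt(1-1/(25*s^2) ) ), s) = (-acsc(5*s) + pi/4)*exp(-acsc(5*s) + pi/4) + C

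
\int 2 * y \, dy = y^2 + C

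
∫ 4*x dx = 2*x^2 + C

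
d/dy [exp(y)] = exp(y)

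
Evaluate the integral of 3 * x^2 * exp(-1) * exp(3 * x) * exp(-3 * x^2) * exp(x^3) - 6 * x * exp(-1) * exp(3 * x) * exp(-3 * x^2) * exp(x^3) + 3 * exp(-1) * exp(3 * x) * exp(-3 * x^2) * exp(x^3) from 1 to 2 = -1 + E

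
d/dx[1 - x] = -1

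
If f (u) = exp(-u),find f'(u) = -exp(-u)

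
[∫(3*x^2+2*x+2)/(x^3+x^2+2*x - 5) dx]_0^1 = -log(5)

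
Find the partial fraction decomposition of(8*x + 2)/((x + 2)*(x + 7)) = 54/(5*(x + 7)) - 14/(5*(x + 2))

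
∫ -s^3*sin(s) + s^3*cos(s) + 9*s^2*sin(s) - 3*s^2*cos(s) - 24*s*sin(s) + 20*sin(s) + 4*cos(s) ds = sqrt(2)*(s - 2)^3*sin(s + pi/4) + C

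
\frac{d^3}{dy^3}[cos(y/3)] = sin(y/3)/27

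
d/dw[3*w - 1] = 3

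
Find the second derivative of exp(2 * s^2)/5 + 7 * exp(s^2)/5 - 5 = 16*s^2*exp(2*s^2)/5 + 28*s^2*exp(s^2)/5 + 4*exp(2*s^2)/5 + 14*exp(s^2)/5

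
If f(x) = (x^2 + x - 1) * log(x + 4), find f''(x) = (2*x^2*log(x + 4) + 3*x^2 + 16*x*log(x + 4) + 17*x + 32*log(x + 4) + 9)/(x^2 + 8*x + 16)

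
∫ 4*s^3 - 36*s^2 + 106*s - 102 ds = s^4 - 12*s^3 + 53*s^2 - 102*s + C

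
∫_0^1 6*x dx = 3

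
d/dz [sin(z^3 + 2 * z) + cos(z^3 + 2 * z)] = -3*z^2*sin(z^3 + 2*z) + 3*z^2*cos(z^3 + 2*z) - 2*sin(z^3 + 2*z) + 2*cos(z^3 + 2*z)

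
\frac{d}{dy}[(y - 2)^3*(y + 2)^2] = 5*y^4 - 8*y^3 - 24*y^2 + 32*y + 16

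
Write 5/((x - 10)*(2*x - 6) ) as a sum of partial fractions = -5/(14*(x - 3)) + 5/(14*(x - 10))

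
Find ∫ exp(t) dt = exp(t) + C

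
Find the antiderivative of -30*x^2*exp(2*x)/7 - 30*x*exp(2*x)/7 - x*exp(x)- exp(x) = x*(-15*x*exp(x) - 7)*exp(x)/7 + C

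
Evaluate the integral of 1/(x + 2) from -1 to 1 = log(3)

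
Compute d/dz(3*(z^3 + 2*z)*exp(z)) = 3*z^3*exp(z) + 9*z^2*exp(z) + 6*z*exp(z) + 6*exp(z)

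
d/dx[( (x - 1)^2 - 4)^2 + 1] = 4*x^3 - 12*x^2 - 4*x + 12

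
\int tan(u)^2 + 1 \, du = tan(u) + C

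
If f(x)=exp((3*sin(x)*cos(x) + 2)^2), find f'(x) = 3*(3*sin(4*x)/2 + 4*cos(2*x))*exp(4)*exp(-9*(1 - cos(2*x))^2/4)*exp(9/2 - 9*cos(2*x)/2)*exp(6*sin(2*x))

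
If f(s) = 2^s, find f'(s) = 2^s*log(2)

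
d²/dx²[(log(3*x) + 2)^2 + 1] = (-2*log(x) - 2*log(3) - 2)/x^2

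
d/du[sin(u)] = cos(u)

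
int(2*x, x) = x^2 + C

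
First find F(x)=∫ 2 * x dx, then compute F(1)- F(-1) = 0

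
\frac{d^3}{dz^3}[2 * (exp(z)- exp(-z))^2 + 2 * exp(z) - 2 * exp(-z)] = (16*exp(4*z) + 2*exp(3*z) + 2*exp(z) - 16)*exp(-2*z)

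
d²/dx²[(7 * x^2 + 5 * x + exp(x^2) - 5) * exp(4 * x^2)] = 448*x^4*exp(4*x^2) + 320*x^3*exp(4*x^2) + 100*x^2*exp(5*x^2) - 40*x^2*exp(4*x^2) + 120*x*exp(4*x^2) + 10*exp(5*x^2) - 26*exp(4*x^2)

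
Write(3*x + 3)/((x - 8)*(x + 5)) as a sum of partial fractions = 12/(13*(x + 5)) + 27/(13*(x - 8))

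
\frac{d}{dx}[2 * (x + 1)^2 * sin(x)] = 2*x^2*cos(x) + 4*x*sin(x) + 4*x*cos(x) + 4*sin(x) + 2*cos(x)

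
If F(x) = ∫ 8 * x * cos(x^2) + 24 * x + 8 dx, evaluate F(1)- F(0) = 4*sin(1) + 20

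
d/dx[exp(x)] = exp(x)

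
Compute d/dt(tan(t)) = cos(t)^(-2)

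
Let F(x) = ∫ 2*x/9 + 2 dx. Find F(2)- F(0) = 40/9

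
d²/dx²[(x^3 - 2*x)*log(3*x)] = (6*x^2*log(x) + 5*x^2 + 6*x^2*log(3) - 2)/x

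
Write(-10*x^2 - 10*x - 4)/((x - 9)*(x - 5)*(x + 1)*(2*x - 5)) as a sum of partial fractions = -732/(455*(2*x - 5)) + 1/(105*(x + 1)) + 38/(15*(x - 5)) - 113/(65*(x - 9))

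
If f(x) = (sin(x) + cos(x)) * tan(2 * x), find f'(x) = sqrt(2)*(2*sin(x + pi/4)/cos(2*x)^2 + cos(x + pi/4)*tan(2*x))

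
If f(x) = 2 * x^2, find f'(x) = 4*x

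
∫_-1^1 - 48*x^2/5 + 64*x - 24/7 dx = -464/35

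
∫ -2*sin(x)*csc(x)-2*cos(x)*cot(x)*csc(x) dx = 2/tan(x) + C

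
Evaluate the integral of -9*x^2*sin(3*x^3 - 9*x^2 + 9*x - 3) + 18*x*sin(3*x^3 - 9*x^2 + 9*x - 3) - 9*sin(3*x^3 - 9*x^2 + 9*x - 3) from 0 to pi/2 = cos(3*(-1 + pi/2)^3) - cos(3)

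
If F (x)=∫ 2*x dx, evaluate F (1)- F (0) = 1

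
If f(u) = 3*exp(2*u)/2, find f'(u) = 3*exp(2*u)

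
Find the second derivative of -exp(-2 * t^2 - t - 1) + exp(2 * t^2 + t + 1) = (16*t^2*exp(4*t^2 + 2*t + 2) - 16*t^2 + 8*t*exp(4*t^2 + 2*t + 2) - 8*t + 5*exp(4*t^2 + 2*t + 2) + 3)*exp(-2*t^2 - t - 1)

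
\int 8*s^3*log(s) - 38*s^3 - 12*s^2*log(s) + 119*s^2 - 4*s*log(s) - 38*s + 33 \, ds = -2*s^2*(-s^2 + 2*s + 1)*log(s) + (-2*s^2 + 7*s + 3)*(5*s^2 - 3*s + 6) + C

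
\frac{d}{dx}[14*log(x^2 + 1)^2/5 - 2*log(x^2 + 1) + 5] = (56*x*log(x^2 + 1) - 20*x)/(5*x^2 + 5)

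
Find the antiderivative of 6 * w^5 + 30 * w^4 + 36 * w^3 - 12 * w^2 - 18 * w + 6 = w^6 + 6*w^5 + 9*w^4 - 4*w^3 - 9*w^2 + 6*w + C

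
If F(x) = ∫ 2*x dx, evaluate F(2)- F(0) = 4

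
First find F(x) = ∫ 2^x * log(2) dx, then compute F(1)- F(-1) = 3/2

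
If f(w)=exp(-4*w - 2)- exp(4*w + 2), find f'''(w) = (-64*exp(8*w + 4) - 64)*exp(-4*w - 2)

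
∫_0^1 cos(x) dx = sin(1)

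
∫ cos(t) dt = sin(t) + C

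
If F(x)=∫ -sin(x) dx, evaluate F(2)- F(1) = -cos(1) + cos(2)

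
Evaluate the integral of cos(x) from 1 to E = -sin(1) + sin(E)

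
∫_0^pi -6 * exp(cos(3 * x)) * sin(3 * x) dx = -2*E + 2*exp(-1)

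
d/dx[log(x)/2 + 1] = 1/(2*x)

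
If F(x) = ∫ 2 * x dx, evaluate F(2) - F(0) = 4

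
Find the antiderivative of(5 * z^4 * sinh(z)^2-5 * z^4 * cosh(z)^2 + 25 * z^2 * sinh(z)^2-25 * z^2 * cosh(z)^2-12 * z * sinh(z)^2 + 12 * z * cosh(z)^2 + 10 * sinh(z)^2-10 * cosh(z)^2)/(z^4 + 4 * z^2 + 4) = -(5*z - 6)*(z^2 + 1)/(z^2 + 2) + C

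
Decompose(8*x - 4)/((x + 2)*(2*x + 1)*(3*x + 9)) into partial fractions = -32/(45*(2*x + 1)) - 28/(15*(x + 3)) + 20/(9*(x + 2))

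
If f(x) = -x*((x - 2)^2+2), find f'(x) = -3*x^2 + 8*x - 6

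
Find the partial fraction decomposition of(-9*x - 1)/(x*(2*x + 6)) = -13/(3*(x + 3)) - 1/(6*x)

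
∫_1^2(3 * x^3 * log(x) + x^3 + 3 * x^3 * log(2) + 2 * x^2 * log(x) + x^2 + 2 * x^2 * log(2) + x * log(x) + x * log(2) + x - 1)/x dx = 24*log(2)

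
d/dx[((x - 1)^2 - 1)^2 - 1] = 4*x^3 - 12*x^2 + 8*x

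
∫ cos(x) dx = sin(x) + C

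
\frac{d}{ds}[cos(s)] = -sin(s)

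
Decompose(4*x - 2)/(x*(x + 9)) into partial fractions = 38/(9*(x + 9)) - 2/(9*x)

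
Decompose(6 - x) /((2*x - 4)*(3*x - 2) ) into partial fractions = -2/(3*x - 2) + 1/(2*(x - 2))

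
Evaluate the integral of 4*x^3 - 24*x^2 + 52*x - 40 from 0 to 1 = -21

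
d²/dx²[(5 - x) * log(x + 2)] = (-x - 9)/(x^2 + 4*x + 4)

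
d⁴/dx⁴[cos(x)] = cos(x)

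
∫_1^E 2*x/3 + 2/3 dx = -4/3 + (1 + E)^2/3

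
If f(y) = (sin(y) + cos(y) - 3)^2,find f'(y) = 2*cos(2*y) - 6*sqrt(2)*cos(y + pi/4)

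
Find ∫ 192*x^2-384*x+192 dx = 64*x^3 - 192*x^2 + 192*x + C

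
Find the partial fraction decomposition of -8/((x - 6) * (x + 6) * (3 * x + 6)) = -1/(18*(x + 6)) + 1/(12*(x + 2)) - 1/(36*(x - 6))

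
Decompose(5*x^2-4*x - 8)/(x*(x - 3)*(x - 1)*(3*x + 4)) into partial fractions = -6/(13*(3*x + 4)) + 1/(2*(x - 1)) + 25/(78*(x - 3)) - 2/(3*x)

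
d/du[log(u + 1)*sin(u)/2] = (u*log(u + 1)*cos(u) + log(u + 1)*cos(u) + sin(u))/(2*u + 2)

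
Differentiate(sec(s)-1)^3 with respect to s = 3*(cos(s) - 1)^2*sin(s)/cos(s)^4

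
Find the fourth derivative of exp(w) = exp(w)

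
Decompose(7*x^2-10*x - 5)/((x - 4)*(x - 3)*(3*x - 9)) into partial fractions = -20/(x - 3) - 28/(3*(x - 3)^2) + 67/(3*(x - 4))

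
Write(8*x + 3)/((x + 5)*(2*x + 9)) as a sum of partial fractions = -66/(2*x + 9) + 37/(x + 5)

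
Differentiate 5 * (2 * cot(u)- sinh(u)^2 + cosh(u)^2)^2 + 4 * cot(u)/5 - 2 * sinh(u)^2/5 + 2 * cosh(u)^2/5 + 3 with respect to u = -4*(26/5 + 10*cos(u)/sin(u))/sin(u)^2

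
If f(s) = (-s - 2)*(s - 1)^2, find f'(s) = 3 - 3*s^2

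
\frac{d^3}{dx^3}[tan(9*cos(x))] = 9*(-486*(-1 + cos(9*cos(x))^(-2))^2*sin(x)^2 + 486*sin(x)^2 - 648*sin(x)^2/cos(9*cos(x))^2 + 54*sin(9*cos(x))*cos(x)/cos(9*cos(x))^3 + cos(9*cos(x))^(-2))*sin(x)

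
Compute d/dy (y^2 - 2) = 2*y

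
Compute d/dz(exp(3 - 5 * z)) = -5*exp(3 - 5*z)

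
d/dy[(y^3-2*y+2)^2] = 6*y^5 - 16*y^3 + 12*y^2 + 8*y - 8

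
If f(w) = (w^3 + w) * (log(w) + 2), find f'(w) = 3*w^2*log(w) + 7*w^2 + log(w) + 3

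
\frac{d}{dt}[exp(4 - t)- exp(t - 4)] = (-exp(2*t - 8) - 1)*exp(4 - t)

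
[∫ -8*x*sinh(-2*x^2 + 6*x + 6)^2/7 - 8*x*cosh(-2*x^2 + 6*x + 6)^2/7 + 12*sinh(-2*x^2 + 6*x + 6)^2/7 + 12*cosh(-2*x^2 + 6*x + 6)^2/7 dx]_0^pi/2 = -sinh(12)/7 + sinh(-pi^2 + 12 + 6*pi)/7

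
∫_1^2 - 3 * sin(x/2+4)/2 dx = -3*cos(9/2) + 3*cos(5)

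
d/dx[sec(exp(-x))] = -exp(-x)*tan(exp(-x))*sec(exp(-x))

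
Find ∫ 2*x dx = x^2 + C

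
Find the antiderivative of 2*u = u^2 + C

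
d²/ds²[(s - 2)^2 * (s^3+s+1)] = 20*s^3 - 48*s^2 + 30*s - 6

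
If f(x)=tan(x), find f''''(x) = 24*tan(x)^5 + 40*tan(x)^3 + 16*tan(x)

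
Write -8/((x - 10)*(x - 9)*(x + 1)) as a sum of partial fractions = -4/(55*(x + 1)) + 4/(5*(x - 9)) - 8/(11*(x - 10))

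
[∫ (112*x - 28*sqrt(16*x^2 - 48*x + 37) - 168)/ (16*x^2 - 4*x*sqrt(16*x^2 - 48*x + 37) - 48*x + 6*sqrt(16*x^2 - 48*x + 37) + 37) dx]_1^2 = -7*log(2 + sqrt(5)) + 7*log(-2 + sqrt(5))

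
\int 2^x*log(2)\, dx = 2^x + C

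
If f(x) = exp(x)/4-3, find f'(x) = exp(x)/4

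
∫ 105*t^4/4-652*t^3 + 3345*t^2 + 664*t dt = 21*t^5/4 - 163*t^4 + 1115*t^3 + 332*t^2 + C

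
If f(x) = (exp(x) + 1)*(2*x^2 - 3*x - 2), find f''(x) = 2*x^2*exp(x) + 5*x*exp(x) - 4*exp(x) + 4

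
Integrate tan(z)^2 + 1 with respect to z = tan(z) + C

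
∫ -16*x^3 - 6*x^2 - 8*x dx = -4*x^4 - 2*x^3 - 4*x^2 + C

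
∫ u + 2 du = u^2/2 + 2*u + C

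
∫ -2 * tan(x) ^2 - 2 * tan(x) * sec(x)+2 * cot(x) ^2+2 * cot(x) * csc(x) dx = -(4*sqrt(2)*sin(x + pi/4) + 4)/sin(2*x) + C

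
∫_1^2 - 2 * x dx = -3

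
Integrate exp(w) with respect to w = exp(w) + C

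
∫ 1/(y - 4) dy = log(12 - 3*y) + C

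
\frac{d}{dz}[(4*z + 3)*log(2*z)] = (4*z*log(z) + 4*z*log(2) + 4*z + 3)/z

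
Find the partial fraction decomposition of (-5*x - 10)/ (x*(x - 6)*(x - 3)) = 25/(9*(x - 3)) - 20/(9*(x - 6)) - 5/(9*x)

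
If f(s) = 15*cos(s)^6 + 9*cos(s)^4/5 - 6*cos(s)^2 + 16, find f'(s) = 6*(-15*cos(s)^4 - 6*cos(s)^2/5 + 2)*sin(s)*cos(s)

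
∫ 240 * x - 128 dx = 120*x^2 - 128*x + C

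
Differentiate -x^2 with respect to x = -2*x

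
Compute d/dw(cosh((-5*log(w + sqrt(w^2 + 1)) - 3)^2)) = 10*(5*w*log(w + sqrt(w^2 + 1)) + 3*w + 5*sqrt(w^2 + 1)*log(w + sqrt(w^2 + 1)) + 3*sqrt(w^2 + 1))*sinh(25*log(w + sqrt(w^2 + 1))^2 + 30*log(w + sqrt(w^2 + 1)) + 9)/(w^2 + w*sqrt(w^2 + 1) + 1)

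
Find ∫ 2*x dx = x^2 + C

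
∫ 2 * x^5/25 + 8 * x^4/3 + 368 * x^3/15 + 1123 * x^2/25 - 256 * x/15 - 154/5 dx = x^6/75 + 8*x^5/15 + 92*x^4/15 + 1123*x^3/75 - 128*x^2/15 - 154*x/5 + C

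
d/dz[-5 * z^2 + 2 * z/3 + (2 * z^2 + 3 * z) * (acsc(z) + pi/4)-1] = (48*z^2*sqrt(1 - 1/z^2)*acsc(z) - 120*z^2*sqrt(1 - 1/z^2) + 12*pi*z^2*sqrt(1 - 1/z^2) + 36*z*sqrt(1 - 1/z^2)*acsc(z) + 8*z*sqrt(1 - 1/z^2) + 9*pi*z*sqrt(1 - 1/z^2) - 24*z - 36)/(12*z*sqrt(1 - 1/z^2))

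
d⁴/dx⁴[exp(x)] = exp(x)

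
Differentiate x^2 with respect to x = 2*x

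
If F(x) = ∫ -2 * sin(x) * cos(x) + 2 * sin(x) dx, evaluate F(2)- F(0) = (1 - cos(2))^2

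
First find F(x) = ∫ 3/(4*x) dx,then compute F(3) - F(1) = 3*log(3)/4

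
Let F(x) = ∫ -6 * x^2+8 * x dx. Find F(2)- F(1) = -2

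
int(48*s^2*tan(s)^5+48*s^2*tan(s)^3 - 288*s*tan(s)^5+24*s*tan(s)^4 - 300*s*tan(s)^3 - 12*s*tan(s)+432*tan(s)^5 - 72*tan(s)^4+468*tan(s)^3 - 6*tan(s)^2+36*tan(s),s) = 6*(-s + 2*(s - 3)^2*tan(s)^2 + 3)*tan(s)^2 + C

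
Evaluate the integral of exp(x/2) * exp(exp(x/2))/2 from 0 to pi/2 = -E + exp(exp(pi/4))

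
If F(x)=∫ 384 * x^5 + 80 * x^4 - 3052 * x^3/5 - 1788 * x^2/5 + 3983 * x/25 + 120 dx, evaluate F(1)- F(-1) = 168/5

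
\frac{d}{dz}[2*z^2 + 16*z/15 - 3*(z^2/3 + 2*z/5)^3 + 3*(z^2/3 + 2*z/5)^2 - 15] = -2*z^5/3 - 2*z^4 - 44*z^3/75 + 228*z^2/125 + 124*z/25 + 16/15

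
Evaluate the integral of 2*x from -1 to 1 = 0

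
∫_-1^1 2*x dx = 0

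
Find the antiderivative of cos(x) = sin(x) + C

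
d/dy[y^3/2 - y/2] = 3*y^2/2 - 1/2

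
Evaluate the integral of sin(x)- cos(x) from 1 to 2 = -sin(2) - cos(2) + cos(1) + sin(1)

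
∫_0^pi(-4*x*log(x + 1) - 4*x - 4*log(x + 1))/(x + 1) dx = -4*pi*log(1 + pi)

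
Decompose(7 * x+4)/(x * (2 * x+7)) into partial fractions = 41/(7*(2*x + 7)) + 4/(7*x)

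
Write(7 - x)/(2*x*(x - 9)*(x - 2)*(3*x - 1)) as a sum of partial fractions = 9/(13*(3*x - 1)) - 1/(28*(x - 2)) - 1/(1638*(x - 9)) - 7/(36*x)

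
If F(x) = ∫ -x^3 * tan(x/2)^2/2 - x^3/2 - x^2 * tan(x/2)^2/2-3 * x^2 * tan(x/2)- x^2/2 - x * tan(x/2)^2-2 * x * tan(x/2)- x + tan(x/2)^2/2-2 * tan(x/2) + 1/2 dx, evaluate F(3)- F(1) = -41*tan(3/2) + 3*tan(1/2)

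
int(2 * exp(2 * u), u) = exp(2*u) + C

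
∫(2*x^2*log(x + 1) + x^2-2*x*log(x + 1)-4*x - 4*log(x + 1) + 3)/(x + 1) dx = ((x - 2)^2 - 1)*log(x + 1) + C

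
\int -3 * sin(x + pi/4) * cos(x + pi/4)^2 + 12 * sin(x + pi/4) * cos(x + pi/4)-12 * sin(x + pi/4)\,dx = (cos(x + pi/4) - 2)^3 + C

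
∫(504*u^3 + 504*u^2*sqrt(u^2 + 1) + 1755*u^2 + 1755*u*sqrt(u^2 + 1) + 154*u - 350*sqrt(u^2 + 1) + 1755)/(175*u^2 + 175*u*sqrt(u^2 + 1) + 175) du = 36*u^2/25 + 351*u/35 - 2*log(u + sqrt(u^2 + 1)) + C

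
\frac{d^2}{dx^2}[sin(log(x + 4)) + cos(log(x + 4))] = -2*cos(log(x + 4))/(x^2 + 8*x + 16)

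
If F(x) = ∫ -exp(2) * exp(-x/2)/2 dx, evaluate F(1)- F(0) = -exp(2) + exp(3/2)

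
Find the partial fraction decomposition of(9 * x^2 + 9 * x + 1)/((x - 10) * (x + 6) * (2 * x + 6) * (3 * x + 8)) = -1107/(760*(3*x + 8)) - 271/(960*(x + 6)) + 55/(78*(x + 3)) + 991/(15808*(x - 10))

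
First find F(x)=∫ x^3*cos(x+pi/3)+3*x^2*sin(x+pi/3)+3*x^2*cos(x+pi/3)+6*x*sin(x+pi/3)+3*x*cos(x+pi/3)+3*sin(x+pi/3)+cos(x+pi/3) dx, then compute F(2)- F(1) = -8*sin(1 + pi/3) + 27*sin(pi/3 + 2)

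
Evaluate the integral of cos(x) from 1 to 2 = -sin(1) + sin(2)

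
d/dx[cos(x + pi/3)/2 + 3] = -sin(x + pi/3)/2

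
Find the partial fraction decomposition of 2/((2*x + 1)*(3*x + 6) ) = 4/(9*(2*x + 1)) - 2/(9*(x + 2))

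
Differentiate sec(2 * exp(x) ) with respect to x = 2*exp(x)*tan(2*exp(x))*sec(2*exp(x))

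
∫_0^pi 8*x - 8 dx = -4 + (-2 + 2*pi)^2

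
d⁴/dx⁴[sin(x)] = sin(x)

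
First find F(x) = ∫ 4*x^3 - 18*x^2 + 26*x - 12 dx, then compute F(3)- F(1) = 4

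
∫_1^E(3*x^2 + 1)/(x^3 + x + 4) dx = -log(6) + log(E + 4 + exp(3))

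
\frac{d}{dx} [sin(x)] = cos(x)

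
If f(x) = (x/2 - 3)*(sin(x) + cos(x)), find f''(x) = -x*sin(x)/2 - x*cos(x)/2 + 2*sin(x) + 4*cos(x)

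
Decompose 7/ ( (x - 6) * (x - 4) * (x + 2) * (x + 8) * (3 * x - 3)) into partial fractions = 1/(3888*(x + 8)) - 7/(2592*(x + 2)) + 7/(1215*(x - 1)) - 7/(1296*(x - 4)) + 1/(480*(x - 6))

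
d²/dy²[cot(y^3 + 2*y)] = 2*(9*y^4*cos(y*(y^2 + 2))/sin(y*(y^2 + 2)) + 12*y^2*cos(y*(y^2 + 2))/sin(y*(y^2 + 2)) - 3*y + 4*cos(y*(y^2 + 2))/sin(y*(y^2 + 2)))/sin(y*(y^2 + 2))^2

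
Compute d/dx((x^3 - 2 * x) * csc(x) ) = (-x^3*cos(x)/sin(x) + 3*x^2 + 2*x*cos(x)/sin(x) - 2)/sin(x)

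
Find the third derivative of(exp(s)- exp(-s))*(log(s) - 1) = (s^3*exp(2*s)*log(s) - s^3*exp(2*s) + s^3*log(s) - s^3 + 3*s^2*exp(2*s) - 3*s^2 - 3*s*exp(2*s) - 3*s + 2*exp(2*s) - 2)*exp(-s)/s^3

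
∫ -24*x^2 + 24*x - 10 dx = -8*x^3 + 12*x^2 - 10*x + C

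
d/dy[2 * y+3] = 2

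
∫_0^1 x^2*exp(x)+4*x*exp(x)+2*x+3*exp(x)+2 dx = 2 + 4*E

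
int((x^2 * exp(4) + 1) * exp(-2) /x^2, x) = x*exp(2) - exp(-2)/x + C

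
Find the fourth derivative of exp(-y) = exp(-y)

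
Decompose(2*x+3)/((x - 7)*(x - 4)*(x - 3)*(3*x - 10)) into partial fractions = 261/(22*(3*x - 10)) - 9/(4*(x - 3)) - 11/(6*(x - 4)) + 17/(132*(x - 7))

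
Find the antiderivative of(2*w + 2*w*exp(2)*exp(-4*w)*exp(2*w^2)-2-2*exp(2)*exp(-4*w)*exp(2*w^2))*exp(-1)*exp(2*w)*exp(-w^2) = 2*sinh((w - 1)^2) + C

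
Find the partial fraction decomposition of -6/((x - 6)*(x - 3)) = 2/(x - 3) - 2/(x - 6)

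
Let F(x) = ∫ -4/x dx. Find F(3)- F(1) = -4*log(3)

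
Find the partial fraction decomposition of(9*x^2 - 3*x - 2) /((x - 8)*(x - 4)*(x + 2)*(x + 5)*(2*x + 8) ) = 119/(351*(x + 5)) - 77/(192*(x + 4)) + 1/(18*(x + 2)) - 65/(1728*(x - 4)) + 55/(1248*(x - 8))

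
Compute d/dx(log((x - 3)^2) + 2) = 2/(x - 3)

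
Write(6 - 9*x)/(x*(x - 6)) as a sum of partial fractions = -8/(x - 6) - 1/x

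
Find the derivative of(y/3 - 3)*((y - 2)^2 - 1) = y^2 - 26*y/3 + 13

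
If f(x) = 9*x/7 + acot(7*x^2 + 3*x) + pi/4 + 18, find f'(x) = (441*x^4 + 378*x^3 + 81*x^2 - 98*x - 12)/(343*x^4 + 294*x^3 + 63*x^2 + 7)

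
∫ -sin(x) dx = cos(x) + C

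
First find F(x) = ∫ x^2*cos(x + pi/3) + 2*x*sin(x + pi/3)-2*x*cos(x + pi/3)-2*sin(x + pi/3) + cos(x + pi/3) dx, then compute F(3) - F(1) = 4*sin(pi/3 + 3)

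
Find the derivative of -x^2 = -2*x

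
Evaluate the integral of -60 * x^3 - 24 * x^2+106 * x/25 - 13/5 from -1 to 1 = -106/5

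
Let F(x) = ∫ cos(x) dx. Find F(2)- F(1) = -sin(1) + sin(2)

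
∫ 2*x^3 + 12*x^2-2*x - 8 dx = x^4/2 + 4*x^3 - x^2 - 8*x + C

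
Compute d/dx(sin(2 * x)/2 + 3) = cos(2*x)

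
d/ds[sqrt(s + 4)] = 1/(2*sqrt(s + 4))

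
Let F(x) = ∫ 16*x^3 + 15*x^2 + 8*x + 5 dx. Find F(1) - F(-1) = 20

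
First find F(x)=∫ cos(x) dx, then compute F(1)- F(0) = sin(1)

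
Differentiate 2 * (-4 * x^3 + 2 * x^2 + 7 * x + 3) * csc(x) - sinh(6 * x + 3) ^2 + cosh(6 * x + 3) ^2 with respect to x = 2*(4*x^3*cos(x)/sin(x) - 12*x^2 - 2*x^2*cos(x)/sin(x) + 4*x - 7*x*cos(x)/sin(x) + 7 - 3*cos(x)/sin(x))/sin(x)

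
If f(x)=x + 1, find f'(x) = 1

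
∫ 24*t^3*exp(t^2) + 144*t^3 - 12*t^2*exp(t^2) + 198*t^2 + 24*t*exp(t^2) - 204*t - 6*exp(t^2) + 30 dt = 6*t*(2*t - 1)*(3*t^2 + 7*t + exp(t^2) - 5) + C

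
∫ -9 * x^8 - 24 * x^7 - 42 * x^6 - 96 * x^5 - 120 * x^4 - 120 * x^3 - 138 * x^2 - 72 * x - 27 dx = -x^9 - 3*x^8 - 6*x^7 - 16*x^6 - 24*x^5 - 30*x^4 - 46*x^3 - 36*x^2 - 27*x + C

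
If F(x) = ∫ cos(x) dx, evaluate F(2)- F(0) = sin(2)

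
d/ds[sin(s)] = cos(s)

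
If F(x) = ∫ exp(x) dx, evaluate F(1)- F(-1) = E - exp(-1)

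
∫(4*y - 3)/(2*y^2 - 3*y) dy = log(4*y^2 - 6*y) + C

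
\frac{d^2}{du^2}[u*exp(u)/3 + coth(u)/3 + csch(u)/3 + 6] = u*exp(u)/3 + 2*exp(u)/3 + 1/(3*sinh(u)) + 2*cosh(u)/(3*sinh(u)^3) + 2/(3*sinh(u)^3)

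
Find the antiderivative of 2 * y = y^2 + C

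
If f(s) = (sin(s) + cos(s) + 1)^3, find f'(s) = 3*sqrt(2)*(sqrt(2)*sin(s + pi/4) + 1)^2*cos(s + pi/4)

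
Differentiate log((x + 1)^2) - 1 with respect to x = 2/(x + 1)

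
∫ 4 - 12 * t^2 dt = -4*t^3 + 4*t + C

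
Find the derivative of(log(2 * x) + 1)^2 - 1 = (2*log(x) + 2*log(2) + 2)/x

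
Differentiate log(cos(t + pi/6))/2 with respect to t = -tan(t + pi/6)/2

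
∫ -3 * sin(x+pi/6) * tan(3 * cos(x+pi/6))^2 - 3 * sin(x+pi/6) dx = tan(3*cos(x + pi/6)) + C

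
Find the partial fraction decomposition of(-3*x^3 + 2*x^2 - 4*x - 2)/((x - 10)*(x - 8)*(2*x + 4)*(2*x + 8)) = -17/(96*(x + 4)) + 19/(480*(x + 2)) + 721/(480*(x - 8)) - 203/(96*(x - 10))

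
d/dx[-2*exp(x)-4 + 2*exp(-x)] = (-2*exp(2*x) - 2)*exp(-x)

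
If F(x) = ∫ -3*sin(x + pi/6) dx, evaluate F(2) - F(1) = 3*cos(pi/6 + 2) - 3*cos(pi/6 + 1)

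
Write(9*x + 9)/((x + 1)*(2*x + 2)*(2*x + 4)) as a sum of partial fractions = -9/(4*(x + 2)) + 9/(4*(x + 1))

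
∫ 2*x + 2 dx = x^2 + 2*x + C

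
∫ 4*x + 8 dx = 2*x^2 + 8*x + C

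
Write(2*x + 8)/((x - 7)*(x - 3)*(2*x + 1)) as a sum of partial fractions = 4/(15*(2*x + 1)) - 1/(2*(x - 3)) + 11/(30*(x - 7))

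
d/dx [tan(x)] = cos(x)^(-2)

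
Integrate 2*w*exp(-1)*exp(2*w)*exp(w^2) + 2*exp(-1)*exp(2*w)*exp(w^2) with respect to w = exp((w + 1)^2 - 2) + C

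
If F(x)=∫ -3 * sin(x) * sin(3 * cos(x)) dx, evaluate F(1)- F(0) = cos(3) - cos(3*cos(1))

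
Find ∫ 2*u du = u^2 + C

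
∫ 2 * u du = u^2 + C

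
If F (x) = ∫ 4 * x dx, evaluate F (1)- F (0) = 2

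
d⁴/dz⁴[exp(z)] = exp(z)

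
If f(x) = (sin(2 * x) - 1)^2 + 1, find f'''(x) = -32*sin(4*x) + 16*cos(2*x)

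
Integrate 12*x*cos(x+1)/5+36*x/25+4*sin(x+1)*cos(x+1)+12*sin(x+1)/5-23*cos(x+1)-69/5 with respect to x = -9*x/5 + 2*(3*x + 5*sin(x + 1) - 25)^2/25 - 3*sin(x + 1) + C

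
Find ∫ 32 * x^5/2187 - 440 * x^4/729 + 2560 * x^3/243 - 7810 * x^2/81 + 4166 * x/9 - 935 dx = 16*x^6/6561 - 88*x^5/729 + 640*x^4/243 - 7810*x^3/243 + 2083*x^2/9 - 935*x + C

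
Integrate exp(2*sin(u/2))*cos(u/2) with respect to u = exp(2*sin(u/2)) + C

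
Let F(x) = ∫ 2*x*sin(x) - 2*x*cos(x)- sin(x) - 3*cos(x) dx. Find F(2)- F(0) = -5*sin(2) + 1 - 5*cos(2)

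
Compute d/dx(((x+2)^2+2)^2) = 4*x^3 + 24*x^2 + 56*x + 48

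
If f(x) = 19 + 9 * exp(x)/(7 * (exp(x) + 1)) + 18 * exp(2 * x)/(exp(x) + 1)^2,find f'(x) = (261*exp(2*x) + 9*exp(x))/(7*exp(3*x) + 21*exp(2*x) + 21*exp(x) + 7)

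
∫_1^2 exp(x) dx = -E + exp(2)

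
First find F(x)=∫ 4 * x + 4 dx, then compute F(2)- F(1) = 10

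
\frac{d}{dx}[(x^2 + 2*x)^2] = 4*x^3 + 12*x^2 + 8*x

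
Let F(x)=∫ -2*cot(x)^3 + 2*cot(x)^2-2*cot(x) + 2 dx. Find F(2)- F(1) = -(-1 + cot(1))^2 + (-1 + cot(2))^2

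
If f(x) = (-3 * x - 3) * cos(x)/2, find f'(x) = 3*x*sin(x)/2 + 3*sin(x)/2 - 3*cos(x)/2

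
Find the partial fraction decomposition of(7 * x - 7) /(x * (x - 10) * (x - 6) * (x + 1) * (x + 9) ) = -7/(2052*(x + 9)) + 1/(44*(x + 1)) - 1/(72*(x - 6)) + 63/(8360*(x - 10)) - 7/(540*x)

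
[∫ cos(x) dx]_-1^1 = 2*sin(1)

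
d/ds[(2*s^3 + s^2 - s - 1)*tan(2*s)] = 4*s^3/cos(2*s)^2 + 6*s^2*tan(2*s) + 2*s^2/cos(2*s)^2 + 2*s*tan(2*s) - 2*s/cos(2*s)^2 - tan(2*s) - 2/cos(2*s)^2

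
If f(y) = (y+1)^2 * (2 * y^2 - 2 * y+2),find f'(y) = 8*y^3 + 6*y^2 + 2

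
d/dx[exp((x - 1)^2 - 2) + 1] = 2*x*exp(x^2 - 2*x - 1) - 2*exp(x^2 - 2*x - 1)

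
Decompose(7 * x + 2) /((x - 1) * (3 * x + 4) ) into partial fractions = 22/(7*(3*x + 4)) + 9/(7*(x - 1))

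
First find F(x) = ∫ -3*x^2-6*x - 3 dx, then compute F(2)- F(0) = -26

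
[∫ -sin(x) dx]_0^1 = -1 + cos(1)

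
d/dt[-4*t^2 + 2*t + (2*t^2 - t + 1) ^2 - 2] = 16*t^3 - 12*t^2 + 2*t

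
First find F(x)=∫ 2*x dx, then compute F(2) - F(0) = 4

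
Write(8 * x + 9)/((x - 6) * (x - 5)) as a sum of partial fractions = -49/(x - 5) + 57/(x - 6)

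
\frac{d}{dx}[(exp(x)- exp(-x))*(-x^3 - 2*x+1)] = (-x^3*exp(2*x) - x^3 - 3*x^2*exp(2*x) + 3*x^2 - 2*x*exp(2*x) - 2*x - exp(2*x) + 3)*exp(-x)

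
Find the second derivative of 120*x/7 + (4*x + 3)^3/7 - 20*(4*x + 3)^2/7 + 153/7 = 384*x/7 - 352/7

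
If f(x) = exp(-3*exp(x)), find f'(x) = -3*exp(x - 3*exp(x))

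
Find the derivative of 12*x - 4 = 12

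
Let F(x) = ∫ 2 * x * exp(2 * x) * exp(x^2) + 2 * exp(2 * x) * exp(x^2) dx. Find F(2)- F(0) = -1 + exp(8)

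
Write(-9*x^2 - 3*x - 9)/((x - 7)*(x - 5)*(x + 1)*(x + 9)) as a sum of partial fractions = 711/(1792*(x + 9)) - 5/(128*(x + 1)) + 83/(56*(x - 5)) - 471/(256*(x - 7))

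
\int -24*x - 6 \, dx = -12*x^2 - 6*x + C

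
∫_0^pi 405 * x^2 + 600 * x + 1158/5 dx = -52 + 3*pi^2 + 78*pi/5 + 3*(-3*pi - 2)^2 - 5*(-3*pi - 2)^3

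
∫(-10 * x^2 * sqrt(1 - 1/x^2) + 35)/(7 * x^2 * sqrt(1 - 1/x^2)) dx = -10*x/7 - 5*acsc(x) + C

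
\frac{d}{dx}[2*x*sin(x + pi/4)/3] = 2*x*cos(x + pi/4)/3 + 2*sin(x + pi/4)/3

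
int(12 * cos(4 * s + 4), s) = 3*sin(4*s + 4) + C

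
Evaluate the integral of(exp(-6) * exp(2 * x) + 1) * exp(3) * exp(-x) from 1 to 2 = -E - exp(-2) + exp(-1) + exp(2)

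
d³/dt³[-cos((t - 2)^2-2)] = -8*t^3*sin(t^2 - 4*t + 2) + 48*t^2*sin(t^2 - 4*t + 2) - 96*t*sin(t^2 - 4*t + 2) + 12*t*cos(t^2 - 4*t + 2) + 64*sin(t^2 - 4*t + 2) - 24*cos(t^2 - 4*t + 2)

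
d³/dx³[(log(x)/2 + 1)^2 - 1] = (2*log(x) + 1)/(2*x^3)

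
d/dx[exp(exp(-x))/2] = -exp(-x + exp(-x))/2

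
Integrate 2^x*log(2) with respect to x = 2^x + C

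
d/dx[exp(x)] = exp(x)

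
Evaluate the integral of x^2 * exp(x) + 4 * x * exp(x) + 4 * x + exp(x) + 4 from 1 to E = -2*E - 4 + (-2 + (1 + E)^2)*(2 + exp(E))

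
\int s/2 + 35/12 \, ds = s^2/4 + 35*s/12 + C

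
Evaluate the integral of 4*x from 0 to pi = 2*pi^2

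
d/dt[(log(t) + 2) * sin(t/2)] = (t*log(t)*cos(t/2) + 2*t*cos(t/2) + 2*sin(t/2))/(2*t)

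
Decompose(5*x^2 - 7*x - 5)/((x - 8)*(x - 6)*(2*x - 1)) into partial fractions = -29/(165*(2*x - 1)) - 133/(22*(x - 6)) + 259/(30*(x - 8))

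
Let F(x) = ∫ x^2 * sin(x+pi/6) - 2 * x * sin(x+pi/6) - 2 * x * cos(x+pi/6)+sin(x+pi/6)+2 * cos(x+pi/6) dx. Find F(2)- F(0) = -cos(pi/6 + 2) + sqrt(3)/2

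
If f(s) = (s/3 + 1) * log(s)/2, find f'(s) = (s*log(s) + s + 3)/(6*s)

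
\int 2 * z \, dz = z^2 + C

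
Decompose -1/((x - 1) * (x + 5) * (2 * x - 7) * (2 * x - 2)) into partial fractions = -4/(425*(2*x - 7)) + 1/(1224*(x + 5)) + 7/(1800*(x - 1)) + 1/(60*(x - 1)^2)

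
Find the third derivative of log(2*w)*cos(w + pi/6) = (w^3*log(w)*sin(w + pi/6) + w^3*log(2)*sin(w + pi/6) - 3*w^2*cos(w + pi/6) + 3*w*sin(w + pi/6) + 2*cos(w + pi/6))/w^3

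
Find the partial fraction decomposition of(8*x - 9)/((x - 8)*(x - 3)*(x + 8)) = -73/(176*(x + 8)) - 3/(11*(x - 3)) + 11/(16*(x - 8))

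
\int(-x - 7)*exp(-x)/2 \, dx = (x + 8)*exp(-x)/2 + C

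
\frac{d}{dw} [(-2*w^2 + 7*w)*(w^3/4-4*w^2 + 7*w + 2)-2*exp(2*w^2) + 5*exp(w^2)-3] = -5*w^4/2 + 39*w^3 - 126*w^2 - 8*w*exp(2*w^2) + 10*w*exp(w^2) + 90*w + 14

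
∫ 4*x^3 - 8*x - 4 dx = x^4 - 4*x^2 - 4*x + C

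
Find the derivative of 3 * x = 3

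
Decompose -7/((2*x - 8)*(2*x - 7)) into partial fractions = 7/(2*x - 7) - 7/(2*(x - 4))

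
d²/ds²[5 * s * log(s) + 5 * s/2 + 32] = 5/s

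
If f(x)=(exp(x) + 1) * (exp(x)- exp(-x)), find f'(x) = (2*exp(3*x) + exp(2*x) + 1)*exp(-x)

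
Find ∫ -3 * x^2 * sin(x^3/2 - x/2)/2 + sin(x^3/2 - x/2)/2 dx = cos(x*(x^2 - 1)/2) + C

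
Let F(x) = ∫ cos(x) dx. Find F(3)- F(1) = -sin(1) + sin(3)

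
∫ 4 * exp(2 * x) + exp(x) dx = (2*exp(x) + 1)*exp(x) + C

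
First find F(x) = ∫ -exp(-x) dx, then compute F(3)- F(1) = -exp(-1) + exp(-3)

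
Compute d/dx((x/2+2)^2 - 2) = x/2 + 2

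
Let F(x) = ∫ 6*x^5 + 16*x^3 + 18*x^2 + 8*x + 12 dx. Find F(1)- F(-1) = 36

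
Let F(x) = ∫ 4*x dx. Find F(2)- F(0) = 8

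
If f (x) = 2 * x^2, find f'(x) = 4*x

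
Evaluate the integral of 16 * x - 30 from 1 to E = -10 + 2*(4 - 2*E)^2 + 2*E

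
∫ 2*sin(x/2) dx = -4*cos(x/2) + C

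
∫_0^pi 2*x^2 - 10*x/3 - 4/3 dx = -4 + (-2 + pi)^2*(1 + 2*pi/3)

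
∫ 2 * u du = u^2 + C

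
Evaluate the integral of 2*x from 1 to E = -1 + exp(2)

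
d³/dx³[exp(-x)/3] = -exp(-x)/3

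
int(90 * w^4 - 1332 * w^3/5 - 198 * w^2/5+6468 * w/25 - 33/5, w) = 18*w^5 - 333*w^4/5 - 66*w^3/5 + 3234*w^2/25 - 33*w/5 + C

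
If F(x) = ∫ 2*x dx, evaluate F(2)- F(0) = 4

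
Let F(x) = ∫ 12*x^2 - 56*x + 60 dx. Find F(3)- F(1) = 0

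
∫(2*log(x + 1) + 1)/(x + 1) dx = (log(x + 1) + 1)*log(x + 1) + C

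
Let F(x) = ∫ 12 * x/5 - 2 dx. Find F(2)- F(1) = 8/5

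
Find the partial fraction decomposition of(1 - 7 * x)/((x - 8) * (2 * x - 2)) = 3/(7*(x - 1)) - 55/(14*(x - 8))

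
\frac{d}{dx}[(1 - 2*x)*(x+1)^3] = -8*x^3 - 15*x^2 - 6*x + 1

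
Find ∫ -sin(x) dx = cos(x) + C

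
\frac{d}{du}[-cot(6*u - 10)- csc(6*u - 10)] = 6*cot(6*u - 10)^2 + 6*cot(6*u - 10)*csc(6*u - 10) + 6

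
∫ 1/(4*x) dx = log(3*x)/4 + C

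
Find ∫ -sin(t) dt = cos(t) + C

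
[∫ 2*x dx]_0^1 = 1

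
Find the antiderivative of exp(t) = exp(t) + C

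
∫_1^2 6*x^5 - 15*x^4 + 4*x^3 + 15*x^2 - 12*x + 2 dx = 4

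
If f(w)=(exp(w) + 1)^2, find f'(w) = 2*exp(2*w) + 2*exp(w)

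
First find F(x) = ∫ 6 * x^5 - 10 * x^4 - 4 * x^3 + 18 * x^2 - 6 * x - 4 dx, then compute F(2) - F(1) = 15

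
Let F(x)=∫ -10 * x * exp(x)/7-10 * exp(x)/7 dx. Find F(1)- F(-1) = -10*E/7 - 10*exp(-1)/7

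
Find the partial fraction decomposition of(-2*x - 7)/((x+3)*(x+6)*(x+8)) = 9/(10*(x + 8)) - 5/(6*(x + 6)) - 1/(15*(x + 3))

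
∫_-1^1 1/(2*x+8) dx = -log(3)/2 + log(5)/2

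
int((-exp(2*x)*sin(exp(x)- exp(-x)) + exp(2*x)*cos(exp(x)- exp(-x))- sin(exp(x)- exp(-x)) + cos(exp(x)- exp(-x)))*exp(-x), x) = sqrt(2)*sin(2*sinh(x) + pi/4) + C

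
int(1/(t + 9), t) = log(2*t/3 + 6) + C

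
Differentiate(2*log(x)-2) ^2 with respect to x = (8*log(x) - 8)/x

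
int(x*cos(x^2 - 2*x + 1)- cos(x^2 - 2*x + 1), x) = sin((x - 1)^2)/2 + C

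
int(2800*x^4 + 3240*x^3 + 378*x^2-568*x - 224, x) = 560*x^5 + 810*x^4 + 126*x^3 - 284*x^2 - 224*x + C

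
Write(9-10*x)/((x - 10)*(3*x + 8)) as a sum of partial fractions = -107/(38*(3*x + 8)) - 91/(38*(x - 10))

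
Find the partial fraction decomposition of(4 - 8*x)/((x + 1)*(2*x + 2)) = -4/(x + 1) + 6/(x + 1)^2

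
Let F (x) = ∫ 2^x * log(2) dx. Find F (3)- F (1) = 6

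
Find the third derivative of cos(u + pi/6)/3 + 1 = sin(u + pi/6)/3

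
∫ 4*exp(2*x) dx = 2*exp(2*x) + C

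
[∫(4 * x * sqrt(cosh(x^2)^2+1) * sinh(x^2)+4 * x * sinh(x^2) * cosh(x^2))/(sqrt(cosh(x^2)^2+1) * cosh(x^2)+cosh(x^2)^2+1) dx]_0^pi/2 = -2*log(1 + sqrt(2)) + 2*log(cosh(pi^2/4) + sqrt(1 + cosh(pi^2/4)^2))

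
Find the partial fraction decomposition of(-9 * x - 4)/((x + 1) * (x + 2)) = -14/(x + 2) + 5/(x + 1)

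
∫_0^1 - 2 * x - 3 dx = -4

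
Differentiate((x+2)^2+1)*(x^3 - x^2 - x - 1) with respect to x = 5*x^4 + 12*x^3 - 20*x - 9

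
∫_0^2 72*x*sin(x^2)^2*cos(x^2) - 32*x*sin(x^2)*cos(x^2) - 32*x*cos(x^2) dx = -4 + 4*cos(8) - 3*sin(12) - 7*sin(4)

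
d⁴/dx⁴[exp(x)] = exp(x)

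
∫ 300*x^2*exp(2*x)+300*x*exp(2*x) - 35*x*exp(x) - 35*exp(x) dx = 5*x*(30*x*exp(x) - 7)*exp(x) + C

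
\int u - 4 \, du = u^2/2 - 4*u + C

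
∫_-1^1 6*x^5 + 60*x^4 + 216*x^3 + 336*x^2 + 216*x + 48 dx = 344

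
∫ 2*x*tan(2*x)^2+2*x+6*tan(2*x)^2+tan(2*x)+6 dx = (x + 3)*tan(2*x) + C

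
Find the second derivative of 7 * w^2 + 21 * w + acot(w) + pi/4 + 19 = (14*w^4 + 28*w^2 + 2*w + 14)/(w^4 + 2*w^2 + 1)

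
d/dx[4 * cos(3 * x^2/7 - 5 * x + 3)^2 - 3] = 4*(5 - 6*x/7)*sin(2*(3*x^2/7 - 5*x + 3))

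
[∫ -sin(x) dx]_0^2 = -1 + cos(2)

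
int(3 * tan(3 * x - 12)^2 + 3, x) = tan(3*x - 12) + C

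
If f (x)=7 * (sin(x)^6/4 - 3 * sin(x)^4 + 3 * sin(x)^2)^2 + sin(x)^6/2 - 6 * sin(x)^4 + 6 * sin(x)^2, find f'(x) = 3*(7*sin(x)^10/4 - 35*sin(x)^8 + 196*sin(x)^6 - 251*sin(x)^4 + 76*sin(x)^2 + 4)*sin(x)*cos(x)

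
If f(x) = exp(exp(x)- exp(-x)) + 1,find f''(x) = (exp(exp(x) - exp(-x)) - exp(x + exp(x) - exp(-x)) + 2*exp(2*x + exp(x) - exp(-x)) + exp(3*x + exp(x) - exp(-x)) + exp(4*x + exp(x) - exp(-x)))*exp(-2*x)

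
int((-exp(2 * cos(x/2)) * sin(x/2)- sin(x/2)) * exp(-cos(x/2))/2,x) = 2*sinh(cos(x/2)) + C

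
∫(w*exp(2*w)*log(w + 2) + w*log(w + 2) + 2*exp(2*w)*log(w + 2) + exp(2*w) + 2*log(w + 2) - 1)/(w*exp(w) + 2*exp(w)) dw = 2*log(w + 2)*sinh(w) + C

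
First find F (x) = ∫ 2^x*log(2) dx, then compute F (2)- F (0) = 3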